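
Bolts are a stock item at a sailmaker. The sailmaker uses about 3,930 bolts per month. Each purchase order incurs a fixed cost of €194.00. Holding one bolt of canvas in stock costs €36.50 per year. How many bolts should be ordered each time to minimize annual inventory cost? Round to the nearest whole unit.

Q* ≈ 708 bolts

Annual demand D = 3,930 × 12 = 47,160.
EOQ = √(2DS / H) = √(2 × 47,160 × 194 / 36.5).
= √(18,298,080 / 36.5) = √501,317.2603 ≈ 708.038.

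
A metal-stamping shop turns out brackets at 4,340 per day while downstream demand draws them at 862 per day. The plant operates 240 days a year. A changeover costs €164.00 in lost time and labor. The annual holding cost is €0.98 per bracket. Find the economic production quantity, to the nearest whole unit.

Annual demand D = 862 × 240 = 206,880.
Production build-up factor (1 − d/p) = 1 − 862/4,340 = 0.8014.
Q* = √(2DS / (H(1 − d/p))) = √(2 × 206,880 × 164 / (0.98 × 0.8014)).
= √(67,856,640 / 0.7854) ≈ 9295.296.

Q* ≈ 9,295 brackets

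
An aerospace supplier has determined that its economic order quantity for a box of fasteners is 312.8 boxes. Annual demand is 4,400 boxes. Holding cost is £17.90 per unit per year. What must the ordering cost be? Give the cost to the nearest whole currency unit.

S ≈ £199

Invert the EOQ relation Q*² = 2DS/H.
From Q* = √(2DS/H): S = Q*²H / (2D) = 312.8² × 17.9 / (2 × 4,400) = 199.0233.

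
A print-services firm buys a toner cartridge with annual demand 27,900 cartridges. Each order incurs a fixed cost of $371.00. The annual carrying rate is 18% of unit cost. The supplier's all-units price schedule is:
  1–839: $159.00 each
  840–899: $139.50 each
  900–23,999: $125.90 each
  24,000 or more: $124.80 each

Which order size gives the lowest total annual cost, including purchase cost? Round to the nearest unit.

Q* ≈ 956 cartridges

Holding cost per unit per year at price C is H = 0.18·C.
For each price level, check whether its EOQ is feasible; otherwise the best quantity at that price is the breakpoint.
Tier 1 ($159.00): EOQ = 850.5 exceeds tier's upper bound 839, so this tier is dominated.
Tier 2 ($139.50): EOQ = 908.0 exceeds tier's upper bound 899, so this tier is dominated.
EOQ at $125.90 = 955.8 (feasible in tier 3): TC = 27,900×$125.90 + (27,900/955.8)×371 + (955.8/2)×0.18×$125.90 = $3,534,269.74.
EOQ at $124.80 = 960.0 < 24000, so use break Q=24000: TC = 27,900×$124.80 + (27,900/24000.0)×371 + (24000.0/2)×0.18×$124.80 = $3,751,919.29.
Lowest total cost is $3,534,269.74 at Q = 955.8.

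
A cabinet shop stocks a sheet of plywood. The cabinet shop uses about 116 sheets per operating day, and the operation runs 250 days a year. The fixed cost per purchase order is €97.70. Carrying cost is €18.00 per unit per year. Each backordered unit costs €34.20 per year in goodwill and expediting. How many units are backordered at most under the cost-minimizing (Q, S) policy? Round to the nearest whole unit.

Annual demand D = 116 × 250 = 29,000.
With planned backorders, Q* = √(2DS/H) · √((H+B)/B).
√(2DS/H) = √(2 × 29,000 × 97.7 / 18) = 561.080.
√((H+B)/B) = √((18+34.2)/34.2) = 1.2354.
Q* ≈ 693.182.
S* = Q* · H/(H+B) = 693.182 × 18/52.2 ≈ 239.028.

S* ≈ 239 sheets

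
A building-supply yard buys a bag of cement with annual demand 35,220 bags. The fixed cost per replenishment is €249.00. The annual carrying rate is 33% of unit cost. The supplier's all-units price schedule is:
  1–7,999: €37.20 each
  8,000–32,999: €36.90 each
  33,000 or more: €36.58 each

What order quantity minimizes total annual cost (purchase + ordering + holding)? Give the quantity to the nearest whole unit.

Holding cost per unit per year at price C is H = 0.33·C.
Candidates are each tier's EOQ (if it falls in that tier) and each price-break quantity.
EOQ at €37.20 = 1195.3 (feasible in tier 1): TC = 35,220×€37.20 + (35,220/1195.3)×249 + (1195.3/2)×0.33×€37.20 = €1,324,857.64.
EOQ at €36.90 = 1200.2 < 8000, so use break Q=8000: TC = 35,220×€36.90 + (35,220/8000.0)×249 + (8000.0/2)×0.33×€36.90 = €1,349,422.22.
EOQ at €36.58 = 1205.4 < 33000, so use break Q=33000: TC = 35,220×€36.58 + (35,220/33000.0)×249 + (33000.0/2)×0.33×€36.58 = €1,487,791.45.
Lowest total cost is €1,324,857.64 at Q = 1195.3.

Q* ≈ 1,195 bags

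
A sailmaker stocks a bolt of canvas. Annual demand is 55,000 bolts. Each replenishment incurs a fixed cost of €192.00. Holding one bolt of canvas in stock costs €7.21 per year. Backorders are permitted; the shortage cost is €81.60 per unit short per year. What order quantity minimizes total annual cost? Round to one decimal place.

With planned backorders, Q* = √(2DS/H) · √((H+B)/B).
√(2DS/H) = √(2 × 55,000 × 192 / 7.21) = 1711.510.
√((H+B)/B) = √((7.21+81.6)/81.6) = 1.0432.
Q* ≈ 1785.522.

Q* ≈ 1,785.5 bolts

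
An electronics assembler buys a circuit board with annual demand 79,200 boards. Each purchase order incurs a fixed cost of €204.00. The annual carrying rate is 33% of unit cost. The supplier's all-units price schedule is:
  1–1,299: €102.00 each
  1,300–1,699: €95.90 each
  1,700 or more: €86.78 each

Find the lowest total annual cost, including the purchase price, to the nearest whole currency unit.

Holding cost per unit per year at price C is H = 0.33·C.
For each price level, check whether its EOQ is feasible; otherwise the best quantity at that price is the breakpoint.
EOQ at €102.00 = 979.8 (feasible in tier 1): TC = 79,200×€102.00 + (79,200/979.8)×204 + (979.8/2)×0.33×€102.00 = €8,111,379.93.
EOQ at €95.90 = 1010.5 < 1300, so use break Q=1300: TC = 79,200×€95.90 + (79,200/1300.0)×204 + (1300.0/2)×0.33×€95.90 = €7,628,278.86.
EOQ at €86.78 = 1062.2 < 1700, so use break Q=1700: TC = 79,200×€86.78 + (79,200/1700.0)×204 + (1700.0/2)×0.33×€86.78 = €6,906,821.79.
Lowest total cost among the candidates is at Q = 1700.0.

TC* ≈ €6,906,822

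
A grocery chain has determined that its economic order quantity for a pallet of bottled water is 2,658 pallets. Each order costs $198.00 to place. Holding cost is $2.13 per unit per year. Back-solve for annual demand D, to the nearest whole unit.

The basic EOQ model gives Q* = √(2DS/H); rearrange for the unknown.
From Q* = √(2DS/H): D = Q*²H / (2S) = 2,658² × 2.13 / (2 × 198) = 38000.943.

D ≈ 38,001 pallets per year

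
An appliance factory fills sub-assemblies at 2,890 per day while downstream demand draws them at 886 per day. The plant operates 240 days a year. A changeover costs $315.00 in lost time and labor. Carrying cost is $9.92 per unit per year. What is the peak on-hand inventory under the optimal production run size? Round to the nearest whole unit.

I_max ≈ 3,060 sub-assemblies

Annual demand D = 886 × 240 = 212,640.
Production build-up factor (1 − d/p) = 1 − 886/2,890 = 0.6934.
Q* = √(2DS / (H(1 − d/p))) = √(2 × 212,640 × 315 / (9.92 × 0.6934)).
= √(133,963,200 / 6.8788) ≈ 4413.031.
Maximum inventory = Q*(1 − d/p) = 4413.031 × 0.6934 ≈ 3060.109.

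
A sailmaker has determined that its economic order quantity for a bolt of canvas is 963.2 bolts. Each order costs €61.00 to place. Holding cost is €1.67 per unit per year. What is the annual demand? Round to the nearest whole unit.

D ≈ 12,700 bolts per year

Squaring Q* = √(2DS/H) gives Q*² = 2DS/H.
From Q* = √(2DS/H): D = Q*²H / (2S) = 963.2² × 1.67 / (2 × 61) = 12699.587.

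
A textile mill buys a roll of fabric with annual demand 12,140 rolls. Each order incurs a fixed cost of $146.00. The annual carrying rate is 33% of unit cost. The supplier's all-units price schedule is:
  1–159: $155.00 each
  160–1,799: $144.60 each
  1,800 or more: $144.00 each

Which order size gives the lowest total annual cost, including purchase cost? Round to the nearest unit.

Holding cost per unit per year at price C is H = 0.33·C.
Candidates are each tier's EOQ (if it falls in that tier) and each price-break quantity.
Tier 1 ($155.00): EOQ = 263.3 exceeds tier's upper bound 159, so this tier is dominated.
EOQ at $144.60 = 272.6 (feasible in tier 2): TC = 12,140×$144.60 + (12,140/272.6)×146 + (272.6/2)×0.33×$144.60 = $1,768,449.94.
EOQ at $144.00 = 273.1 < 1800, so use break Q=1800: TC = 12,140×$144.00 + (12,140/1800.0)×146 + (1800.0/2)×0.33×$144.00 = $1,791,912.69.
Lowest total cost is $1,768,449.94 at Q = 272.6.

Q* ≈ 273 rolls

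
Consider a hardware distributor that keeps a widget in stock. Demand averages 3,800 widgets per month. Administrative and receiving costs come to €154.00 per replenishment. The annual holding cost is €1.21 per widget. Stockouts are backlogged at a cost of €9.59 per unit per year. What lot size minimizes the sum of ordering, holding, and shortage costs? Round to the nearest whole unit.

Q* ≈ 3,615 widgets

Annual demand D = 3,800 × 12 = 45,600.
With planned backorders, Q* = √(2DS/H) · √((H+B)/B).
√(2DS/H) = √(2 × 45,600 × 154 / 1.21) = 3406.945.
√((H+B)/B) = √((1.21+9.59)/9.59) = 1.0612.
Q* ≈ 3615.494.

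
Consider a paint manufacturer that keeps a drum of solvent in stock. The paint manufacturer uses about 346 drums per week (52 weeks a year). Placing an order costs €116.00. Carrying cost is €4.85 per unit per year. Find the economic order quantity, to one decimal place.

Annual demand D = 346 × 52 = 17,992.
EOQ = √(2DS / H) = √(2 × 17,992 × 116 / 4.85).
= √(4,174,144 / 4.85) = √860,648.2474 ≈ 927.711.

Q* ≈ 927.7 drums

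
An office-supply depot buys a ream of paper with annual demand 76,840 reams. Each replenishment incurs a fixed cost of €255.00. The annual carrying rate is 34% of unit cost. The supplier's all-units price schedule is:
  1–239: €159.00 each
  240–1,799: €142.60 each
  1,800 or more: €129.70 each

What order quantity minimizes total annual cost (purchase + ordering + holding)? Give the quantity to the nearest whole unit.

Holding cost per unit per year at price C is H = 0.34·C.
For each price level, check whether its EOQ is feasible; otherwise the best quantity at that price is the breakpoint.
Tier 1 (€159.00): EOQ = 851.4 exceeds tier's upper bound 239, so this tier is dominated.
EOQ at €142.60 = 899.0 (feasible in tier 2): TC = 76,840×€142.60 + (76,840/899.0)×255 + (899.0/2)×0.34×€142.60 = €11,000,973.11.
EOQ at €129.70 = 942.7 < 1800, so use break Q=1800: TC = 76,840×€129.70 + (76,840/1800.0)×255 + (1800.0/2)×0.34×€129.70 = €10,016,721.87.
Lowest total cost is €10,016,721.87 at Q = 1800.0.

Q* ≈ 1,800 reams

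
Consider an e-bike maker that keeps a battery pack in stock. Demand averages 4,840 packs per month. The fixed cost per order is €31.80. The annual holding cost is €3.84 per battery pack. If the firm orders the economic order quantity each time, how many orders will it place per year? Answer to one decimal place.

N ≈ 59.2 orders per year

Annual demand D = 4,840 × 12 = 58,080.
Q* = √(2DS/H) = √(2 × 58,080 × 31.8 / 3.84) ≈ 980.79.
Orders per year = D / Q* = 58,080 / 980.79 ≈ 59.218.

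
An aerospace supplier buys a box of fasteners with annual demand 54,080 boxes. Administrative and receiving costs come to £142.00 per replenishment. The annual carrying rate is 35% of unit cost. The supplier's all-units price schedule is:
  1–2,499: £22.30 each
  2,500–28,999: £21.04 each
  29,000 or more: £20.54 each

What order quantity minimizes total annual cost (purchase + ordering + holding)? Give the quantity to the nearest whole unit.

Holding cost per unit per year at price C is H = 0.35·C.
For each price level, check whether its EOQ is feasible; otherwise the best quantity at that price is the breakpoint.
EOQ at £22.30 = 1402.8 (feasible in tier 1): TC = 54,080×£22.30 + (54,080/1402.8)×142 + (1402.8/2)×0.35×£22.30 = £1,216,932.74.
EOQ at £21.04 = 1444.2 < 2500, so use break Q=2500: TC = 54,080×£21.04 + (54,080/2500.0)×142 + (2500.0/2)×0.35×£21.04 = £1,150,119.94.
EOQ at £20.54 = 1461.6 < 29000, so use break Q=29000: TC = 54,080×£20.54 + (54,080/29000.0)×142 + (29000.0/2)×0.35×£20.54 = £1,215,308.51.
Lowest total cost is £1,150,119.94 at Q = 2500.0.

Q* ≈ 2,500 boxes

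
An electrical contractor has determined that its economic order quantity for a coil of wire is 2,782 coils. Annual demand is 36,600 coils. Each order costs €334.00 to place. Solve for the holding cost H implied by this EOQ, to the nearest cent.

H ≈ €3.16

Invert the EOQ relation Q*² = 2DS/H.
From Q* = √(2DS/H): H = 2DS / Q*² = 2 × 36,600 × 334 / 2,782² = 3.1590.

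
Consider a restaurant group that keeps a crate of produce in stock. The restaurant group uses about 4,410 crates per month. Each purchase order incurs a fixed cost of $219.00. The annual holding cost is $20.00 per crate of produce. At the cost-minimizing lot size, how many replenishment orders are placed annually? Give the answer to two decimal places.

Annual demand D = 4,410 × 12 = 52,920.
Q* = √(2DS/H) = √(2 × 52,920 × 219 / 20) ≈ 1076.54.
Orders per year = D / Q* = 52,920 / 1076.54 ≈ 49.157.

N ≈ 49.16 orders per year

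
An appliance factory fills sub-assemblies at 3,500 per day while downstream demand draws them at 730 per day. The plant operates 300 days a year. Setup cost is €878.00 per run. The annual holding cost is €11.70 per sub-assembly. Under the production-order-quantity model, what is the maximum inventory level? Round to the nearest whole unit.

I_max ≈ 5,100 sub-assemblies

Annual demand D = 730 × 300 = 219,000.
Production build-up factor (1 − d/p) = 1 − 730/3,500 = 0.7914.
Q* = √(2DS / (H(1 − d/p))) = √(2 × 219,000 × 878 / (11.7 × 0.7914)).
= √(384,564,000 / 9.2597) ≈ 6444.445.
Maximum inventory = Q*(1 − d/p) = 6444.445 × 0.7914 ≈ 5100.318.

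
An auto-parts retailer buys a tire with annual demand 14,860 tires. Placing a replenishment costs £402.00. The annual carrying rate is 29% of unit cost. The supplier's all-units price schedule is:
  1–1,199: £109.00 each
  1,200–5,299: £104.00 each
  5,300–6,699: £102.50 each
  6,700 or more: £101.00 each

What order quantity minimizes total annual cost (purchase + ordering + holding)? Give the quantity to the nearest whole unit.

Q* ≈ 1,200 tires

Holding cost per unit per year at price C is H = 0.29·C.
Evaluate total cost at each tier's feasible EOQ or, if the EOQ is below the tier, at the tier's minimum quantity.
EOQ at £109.00 = 614.8 (feasible in tier 1): TC = 14,860×£109.00 + (14,860/614.8)×402 + (614.8/2)×0.29×£109.00 = £1,639,173.44.
EOQ at £104.00 = 629.4 < 1200, so use break Q=1200: TC = 14,860×£104.00 + (14,860/1200.0)×402 + (1200.0/2)×0.29×£104.00 = £1,568,514.10.
EOQ at £102.50 = 634.0 < 5300, so use break Q=5300: TC = 14,860×£102.50 + (14,860/5300.0)×402 + (5300.0/2)×0.29×£102.50 = £1,603,048.37.
EOQ at £101.00 = 638.7 < 6700, so use break Q=6700: TC = 14,860×£101.00 + (14,860/6700.0)×402 + (6700.0/2)×0.29×£101.00 = £1,599,873.10.
Lowest total cost is £1,568,514.10 at Q = 1200.0.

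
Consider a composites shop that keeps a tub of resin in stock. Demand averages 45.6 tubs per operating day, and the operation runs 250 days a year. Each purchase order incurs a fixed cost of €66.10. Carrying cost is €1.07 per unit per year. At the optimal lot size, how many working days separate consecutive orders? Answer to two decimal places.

T ≈ 26.03 days

Annual demand D = 45.6 × 250 = 11,400.
The optimal lot size = √(2DS/H) = √(2 × 11,400 × 66.1 / 1.07) ≈ 1186.80.
Cycle time = Q*/D × 250 = 1186.80 / 11,400 × 250 ≈ 26.026 days.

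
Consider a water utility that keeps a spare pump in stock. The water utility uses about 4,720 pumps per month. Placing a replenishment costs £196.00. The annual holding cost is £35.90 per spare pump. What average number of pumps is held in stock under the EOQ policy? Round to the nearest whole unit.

Annual demand D = 4,720 × 12 = 56,640.
Q* = √(2DS/H) = √(2 × 56,640 × 196 / 35.9) ≈ 786.43.
Average inventory = Q*/2 ≈ 786.43 / 2 = 393.213.

Average inventory ≈ 393 pumps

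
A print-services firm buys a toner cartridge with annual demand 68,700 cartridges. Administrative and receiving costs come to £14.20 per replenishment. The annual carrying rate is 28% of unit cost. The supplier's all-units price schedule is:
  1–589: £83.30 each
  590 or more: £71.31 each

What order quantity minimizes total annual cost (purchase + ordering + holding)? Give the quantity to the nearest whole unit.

Holding cost per unit per year at price C is H = 0.28·C.
For each price level, check whether its EOQ is feasible; otherwise the best quantity at that price is the breakpoint.
EOQ at £83.30 = 289.2 (feasible in tier 1): TC = 68,700×£83.30 + (68,700/289.2)×14.2 + (289.2/2)×0.28×£83.30 = £5,729,455.89.
EOQ at £71.31 = 312.6 < 590, so use break Q=590: TC = 68,700×£71.31 + (68,700/590.0)×14.2 + (590.0/2)×0.28×£71.31 = £4,906,540.66.
Lowest total cost is £4,906,540.66 at Q = 590.0.

Q* ≈ 590 cartridges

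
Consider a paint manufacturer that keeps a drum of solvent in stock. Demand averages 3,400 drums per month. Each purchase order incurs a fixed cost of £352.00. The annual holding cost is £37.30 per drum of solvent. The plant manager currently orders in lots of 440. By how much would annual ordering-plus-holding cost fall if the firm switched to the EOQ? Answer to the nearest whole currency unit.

Annual demand D = 3,400 × 12 = 40,800.
EOQ = √(2DS/H) = √(2 × 40,800 × 352 / 37.3) ≈ 877.53.
Cost at Q* = (D/Q*)S + (Q*/2)H = √(2DSH) ≈ £32,731.87.
Cost at Q = 440: (40,800/440)×352 + (440/2)×37.3 = £32,640.00 + £8,206.00 = £40,846.00.
Excess = £40,846.00 − £32,731.87 = £8,114.13.

Extra cost ≈ £8,114 per year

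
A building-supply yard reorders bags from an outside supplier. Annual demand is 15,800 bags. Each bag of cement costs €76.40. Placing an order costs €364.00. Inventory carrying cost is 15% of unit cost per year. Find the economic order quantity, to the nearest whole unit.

Q* ≈ 1,002 bags

Holding cost H = 0.15 × €76.40 = €11.4600 per unit per year.
EOQ = √(2DS / H) = √(2 × 15,800 × 364 / 11.46).
= √(11,502,400 / 11.46) = √1,003,699.8255 ≈ 1001.848.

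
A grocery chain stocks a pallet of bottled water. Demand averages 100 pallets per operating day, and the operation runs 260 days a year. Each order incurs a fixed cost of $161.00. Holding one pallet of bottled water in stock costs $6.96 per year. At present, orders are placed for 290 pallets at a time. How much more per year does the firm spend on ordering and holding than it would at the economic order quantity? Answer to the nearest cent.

Extra cost ≈ $7,810.26 per year

Annual demand D = 100 × 260 = 26,000.
EOQ = √(2DS/H) = √(2 × 26,000 × 161 / 6.96) ≈ 1096.76.
Cost at Q* = (D/Q*)S + (Q*/2)H = √(2DSH) ≈ $7,633.42.
Cost at Q = 290: (26,000/290)×161 + (290/2)×6.96 = $14,434.48 + $1,009.20 = $15,443.68.
Excess = $15,443.68 − $7,633.42 = $7,810.26.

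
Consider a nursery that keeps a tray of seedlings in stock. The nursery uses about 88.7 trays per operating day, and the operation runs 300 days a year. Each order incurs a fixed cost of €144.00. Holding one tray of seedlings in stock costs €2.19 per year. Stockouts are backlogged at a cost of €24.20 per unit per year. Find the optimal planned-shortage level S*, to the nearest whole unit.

S* ≈ 162 trays

Annual demand D = 88.7 × 300 = 26,610.
With planned backorders, Q* = √(2DS/H) · √((H+B)/B).
√(2DS/H) = √(2 × 26,610 × 144 / 2.19) = 1870.668.
√((H+B)/B) = √((2.19+24.2)/24.2) = 1.0443.
Q* ≈ 1953.479.
S* = Q* · H/(H+B) = 1953.479 × 2.19/26.39 ≈ 162.111.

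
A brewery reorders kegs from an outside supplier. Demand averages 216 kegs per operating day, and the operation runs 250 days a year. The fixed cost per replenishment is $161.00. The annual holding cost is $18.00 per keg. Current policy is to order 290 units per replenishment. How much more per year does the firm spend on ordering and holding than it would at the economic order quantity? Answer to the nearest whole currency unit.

Extra cost ≈ $14,898 per year

Annual demand D = 216 × 250 = 54,000.
EOQ = √(2DS/H) = √(2 × 54,000 × 161 / 18) ≈ 982.85.
Cost at Q* = (D/Q*)S + (Q*/2)H = √(2DSH) ≈ $17,691.35.
Cost at Q = 290: (54,000/290)×161 + (290/2)×18 = $29,979.31 + $2,610.00 = $32,589.31.
Excess = $32,589.31 − $17,691.35 = $14,897.96.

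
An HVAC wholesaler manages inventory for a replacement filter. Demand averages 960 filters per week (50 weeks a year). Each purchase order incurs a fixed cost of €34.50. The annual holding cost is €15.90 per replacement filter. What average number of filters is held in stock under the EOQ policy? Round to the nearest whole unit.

Average inventory ≈ 228 filters

Annual demand D = 960 × 50 = 48,000.
Q* = √(2DS/H) = √(2 × 48,000 × 34.5 / 15.9) ≈ 456.40.
Average inventory = Q*/2 ≈ 456.40 / 2 = 228.201.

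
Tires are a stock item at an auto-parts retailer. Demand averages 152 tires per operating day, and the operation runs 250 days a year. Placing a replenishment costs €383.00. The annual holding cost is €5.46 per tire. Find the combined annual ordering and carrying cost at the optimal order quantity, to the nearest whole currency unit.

Annual demand D = 152 × 250 = 38,000.
Q* = √(2DS/H) = √(2 × 38,000 × 383 / 5.46) ≈ 2308.93.
At the optimum the two cost components are equal, so total cost = 2·(Q*/2)H = Q*·H.
Minimum total = √(2DSH) = √(2 × 38,000 × 383 × 5.46) ≈ 12606.732.

TC* ≈ €12,607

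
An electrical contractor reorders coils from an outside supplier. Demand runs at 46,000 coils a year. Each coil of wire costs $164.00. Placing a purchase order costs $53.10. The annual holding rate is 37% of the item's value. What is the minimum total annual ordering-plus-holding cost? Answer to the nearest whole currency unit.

Holding cost H = 0.37 × $164.00 = $60.6800 per unit per year.
Q* = √(2DS/H) = √(2 × 46,000 × 53.1 / 60.68) ≈ 283.74.
At the optimum the two cost components are equal, so total cost = 2·(Q*/2)H = Q*·H.
Minimum total = √(2DSH) = √(2 × 46,000 × 53.1 × 60.68) ≈ 17217.257.

TC* ≈ $17,217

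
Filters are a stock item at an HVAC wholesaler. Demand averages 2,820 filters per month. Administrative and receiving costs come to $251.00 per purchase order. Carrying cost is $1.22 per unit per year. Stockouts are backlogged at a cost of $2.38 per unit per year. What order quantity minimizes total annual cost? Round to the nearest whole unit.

Q* ≈ 4,589 filters

Annual demand D = 2,820 × 12 = 33,840.
With planned backorders, Q* = √(2DS/H) · √((H+B)/B).
√(2DS/H) = √(2 × 33,840 × 251 / 1.22) = 3731.532.
√((H+B)/B) = √((1.22+2.38)/2.38) = 1.2299.
Q* ≈ 4589.336.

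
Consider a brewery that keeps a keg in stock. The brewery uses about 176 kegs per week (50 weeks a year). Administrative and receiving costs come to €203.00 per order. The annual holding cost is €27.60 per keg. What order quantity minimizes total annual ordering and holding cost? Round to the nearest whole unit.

Q* ≈ 360 kegs

Annual demand D = 176 × 50 = 8,800.
EOQ = √(2DS / H) = √(2 × 8,800 × 203 / 27.6).
= √(3,572,800 / 27.6) = √129,449.2754 ≈ 359.791.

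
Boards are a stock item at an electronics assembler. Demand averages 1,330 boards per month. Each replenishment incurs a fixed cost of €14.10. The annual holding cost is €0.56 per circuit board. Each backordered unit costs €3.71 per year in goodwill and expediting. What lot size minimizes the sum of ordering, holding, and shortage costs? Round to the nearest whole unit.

Annual demand D = 1,330 × 12 = 15,960.
With planned backorders, Q* = √(2DS/H) · √((H+B)/B).
√(2DS/H) = √(2 × 15,960 × 14.1 / 0.56) = 896.493.
√((H+B)/B) = √((0.56+3.71)/3.71) = 1.0728.
Q* ≈ 961.776.

Q* ≈ 962 boards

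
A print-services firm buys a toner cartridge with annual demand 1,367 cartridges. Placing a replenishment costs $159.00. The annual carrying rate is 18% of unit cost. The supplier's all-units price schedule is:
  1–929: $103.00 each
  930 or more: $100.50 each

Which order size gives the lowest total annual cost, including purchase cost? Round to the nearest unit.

Holding cost per unit per year at price C is H = 0.18·C.
Candidates are each tier's EOQ (if it falls in that tier) and each price-break quantity.
EOQ at $103.00 = 153.1 (feasible in tier 1): TC = 1,367×$103.00 + (1,367/153.1)×159 + (153.1/2)×0.18×$103.00 = $143,639.92.
EOQ at $100.50 = 155.0 < 930, so use break Q=930: TC = 1,367×$100.50 + (1,367/930.0)×159 + (930.0/2)×0.18×$100.50 = $146,029.06.
Lowest total cost is $143,639.92 at Q = 153.1.

Q* ≈ 153 cartridges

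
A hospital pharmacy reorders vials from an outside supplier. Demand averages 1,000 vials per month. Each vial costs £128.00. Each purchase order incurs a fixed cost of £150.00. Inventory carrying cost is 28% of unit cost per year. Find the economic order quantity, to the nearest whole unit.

Q* ≈ 317 vials

Annual demand D = 1,000 × 12 = 12,000.
Holding cost H = 0.28 × £128.00 = £35.8400 per unit per year.
EOQ = √(2DS / H) = √(2 × 12,000 × 150 / 35.84).
= √(3,600,000 / 35.84) = √100,446.4286 ≈ 316.933.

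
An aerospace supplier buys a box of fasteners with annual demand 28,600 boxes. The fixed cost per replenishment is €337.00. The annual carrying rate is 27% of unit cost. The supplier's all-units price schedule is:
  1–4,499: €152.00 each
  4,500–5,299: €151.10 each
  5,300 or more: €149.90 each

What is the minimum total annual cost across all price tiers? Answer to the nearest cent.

Holding cost per unit per year at price C is H = 0.27·C.
For each price level, check whether its EOQ is feasible; otherwise the best quantity at that price is the breakpoint.
EOQ at €152.00 = 685.3 (feasible in tier 1): TC = 28,600×€152.00 + (28,600/685.3)×337 + (685.3/2)×0.27×€152.00 = €4,375,326.56.
EOQ at €151.10 = 687.4 < 4500, so use break Q=4500: TC = 28,600×€151.10 + (28,600/4500.0)×337 + (4500.0/2)×0.27×€151.10 = €4,415,395.07.
EOQ at €149.90 = 690.1 < 5300, so use break Q=5300: TC = 28,600×€149.90 + (28,600/5300.0)×337 + (5300.0/2)×0.27×€149.90 = €4,396,211.98.
Lowest total cost among the candidates is at Q = 685.3.

TC* ≈ €4,375,326.56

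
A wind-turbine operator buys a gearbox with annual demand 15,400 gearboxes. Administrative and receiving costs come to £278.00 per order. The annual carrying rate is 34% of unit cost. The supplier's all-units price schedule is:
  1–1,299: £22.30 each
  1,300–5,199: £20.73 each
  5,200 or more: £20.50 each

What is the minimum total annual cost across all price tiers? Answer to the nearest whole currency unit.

Holding cost per unit per year at price C is H = 0.34·C.
For each price level, check whether its EOQ is feasible; otherwise the best quantity at that price is the breakpoint.
EOQ at £22.30 = 1062.7 (feasible in tier 1): TC = 15,400×£22.30 + (15,400/1062.7)×278 + (1062.7/2)×0.34×£22.30 = £351,477.30.
EOQ at £20.73 = 1102.2 < 1300, so use break Q=1300: TC = 15,400×£20.73 + (15,400/1300.0)×278 + (1300.0/2)×0.34×£20.73 = £327,116.56.
EOQ at £20.50 = 1108.4 < 5200, so use break Q=5200: TC = 15,400×£20.50 + (15,400/5200.0)×278 + (5200.0/2)×0.34×£20.50 = £334,645.31.
Lowest total cost among the candidates is at Q = 1300.0.

TC* ≈ £327,117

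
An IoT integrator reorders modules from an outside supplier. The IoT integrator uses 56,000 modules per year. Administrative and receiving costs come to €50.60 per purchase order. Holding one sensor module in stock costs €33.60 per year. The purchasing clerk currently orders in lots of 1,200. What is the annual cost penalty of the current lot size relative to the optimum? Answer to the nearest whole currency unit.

EOQ = √(2DS/H) = √(2 × 56,000 × 50.6 / 33.6) ≈ 410.69.
Cost at Q* = (D/Q*)S + (Q*/2)H = √(2DSH) ≈ €13,799.20.
Cost at Q = 1,200: (56,000/1,200)×50.6 + (1,200/2)×33.6 = €2,361.33 + €20,160.00 = €22,521.33.
Excess = €22,521.33 − €13,799.20 = €8,722.13.

Extra cost ≈ €8,722 per year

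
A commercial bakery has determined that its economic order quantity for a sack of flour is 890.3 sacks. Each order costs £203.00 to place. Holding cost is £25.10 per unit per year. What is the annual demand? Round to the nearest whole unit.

D ≈ 49,003 sacks per year

The basic EOQ model gives Q* = √(2DS/H); rearrange for the unknown.
From Q* = √(2DS/H): D = Q*²H / (2S) = 890.3² × 25.1 / (2 × 203) = 49002.748.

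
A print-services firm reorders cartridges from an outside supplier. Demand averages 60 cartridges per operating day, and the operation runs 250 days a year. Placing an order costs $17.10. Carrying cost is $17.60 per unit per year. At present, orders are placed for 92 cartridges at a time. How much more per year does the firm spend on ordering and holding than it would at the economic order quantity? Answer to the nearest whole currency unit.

Extra cost ≈ $593 per year

Annual demand D = 60 × 250 = 15,000.
EOQ = √(2DS/H) = √(2 × 15,000 × 17.1 / 17.6) ≈ 170.73.
Cost at Q* = (D/Q*)S + (Q*/2)H = √(2DSH) ≈ $3,004.80.
Cost at Q = 92: (15,000/92)×17.1 + (92/2)×17.6 = $2,788.04 + $809.60 = $3,597.64.
Excess = $3,597.64 − $3,004.80 = $592.85.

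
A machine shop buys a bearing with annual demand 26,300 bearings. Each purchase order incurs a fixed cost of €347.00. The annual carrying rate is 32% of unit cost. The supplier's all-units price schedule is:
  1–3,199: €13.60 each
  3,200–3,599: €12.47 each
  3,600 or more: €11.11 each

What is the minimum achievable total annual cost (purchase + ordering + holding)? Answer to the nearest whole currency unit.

Holding cost per unit per year at price C is H = 0.32·C.
Evaluate total cost at each tier's feasible EOQ or, if the EOQ is below the tier, at the tier's minimum quantity.
EOQ at €13.60 = 2047.9 (feasible in tier 1): TC = 26,300×€13.60 + (26,300/2047.9)×347 + (2047.9/2)×0.32×€13.60 = €366,592.55.
EOQ at €12.47 = 2138.7 < 3200, so use break Q=3200: TC = 26,300×€12.47 + (26,300/3200.0)×347 + (3200.0/2)×0.32×€12.47 = €337,197.55.
EOQ at €11.11 = 2265.8 < 3600, so use break Q=3600: TC = 26,300×€11.11 + (26,300/3600.0)×347 + (3600.0/2)×0.32×€11.11 = €301,127.39.
Lowest total cost among the candidates is at Q = 3600.0.

TC* ≈ €301,127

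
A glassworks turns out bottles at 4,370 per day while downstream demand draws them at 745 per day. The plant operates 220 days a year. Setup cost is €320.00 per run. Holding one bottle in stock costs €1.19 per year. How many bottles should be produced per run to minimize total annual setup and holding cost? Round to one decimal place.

Q* ≈ 10,308.4 bottles

Annual demand D = 745 × 220 = 163,900.
Production build-up factor (1 − d/p) = 1 − 745/4,370 = 0.8295.
Q* = √(2DS / (H(1 − d/p))) = √(2 × 163,900 × 320 / (1.19 × 0.8295)).
= √(104,896,000 / 0.9871) ≈ 10308.434.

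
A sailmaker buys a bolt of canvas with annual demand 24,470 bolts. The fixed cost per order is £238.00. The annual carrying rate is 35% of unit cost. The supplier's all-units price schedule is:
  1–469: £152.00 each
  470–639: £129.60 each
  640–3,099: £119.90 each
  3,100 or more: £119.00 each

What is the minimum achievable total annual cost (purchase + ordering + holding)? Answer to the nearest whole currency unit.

TC* ≈ £2,956,482

Holding cost per unit per year at price C is H = 0.35·C.
Evaluate total cost at each tier's feasible EOQ or, if the EOQ is below the tier, at the tier's minimum quantity.
EOQ at £152.00 = 467.9 (feasible in tier 1): TC = 24,470×£152.00 + (24,470/467.9)×238 + (467.9/2)×0.35×£152.00 = £3,744,332.94.
EOQ at £129.60 = 506.7 (feasible in tier 2): TC = 24,470×£129.60 + (24,470/506.7)×238 + (506.7/2)×0.35×£129.60 = £3,194,297.66.
EOQ at £119.90 = 526.8 < 640, so use break Q=640: TC = 24,470×£119.90 + (24,470/640.0)×238 + (640.0/2)×0.35×£119.90 = £2,956,481.58.
EOQ at £119.00 = 528.8 < 3100, so use break Q=3100: TC = 24,470×£119.00 + (24,470/3100.0)×238 + (3100.0/2)×0.35×£119.00 = £2,978,366.16.
Lowest total cost among the candidates is at Q = 640.0.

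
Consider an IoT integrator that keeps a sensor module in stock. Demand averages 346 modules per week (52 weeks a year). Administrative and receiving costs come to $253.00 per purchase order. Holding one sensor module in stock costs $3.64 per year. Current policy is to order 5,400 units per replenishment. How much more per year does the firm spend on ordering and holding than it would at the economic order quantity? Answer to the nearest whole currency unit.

Annual demand D = 346 × 52 = 17,992.
EOQ = √(2DS/H) = √(2 × 17,992 × 253 / 3.64) ≈ 1581.48.
Cost at Q* = (D/Q*)S + (Q*/2)H = √(2DSH) ≈ $5,756.59.
Cost at Q = 5,400: (17,992/5,400)×253 + (5,400/2)×3.64 = $842.96 + $9,828.00 = $10,670.96.
Excess = $10,670.96 − $5,756.59 = $4,914.36.

Extra cost ≈ $4,914 per year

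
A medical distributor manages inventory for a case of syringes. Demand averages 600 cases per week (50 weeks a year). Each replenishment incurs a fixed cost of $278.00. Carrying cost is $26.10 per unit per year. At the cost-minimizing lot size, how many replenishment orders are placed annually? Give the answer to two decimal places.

Annual demand D = 600 × 50 = 30,000.
Q* = √(2DS/H) = √(2 × 30,000 × 278 / 26.1) ≈ 799.43.
Orders per year = D / Q* = 30,000 / 799.43 ≈ 37.527.

N ≈ 37.53 orders per year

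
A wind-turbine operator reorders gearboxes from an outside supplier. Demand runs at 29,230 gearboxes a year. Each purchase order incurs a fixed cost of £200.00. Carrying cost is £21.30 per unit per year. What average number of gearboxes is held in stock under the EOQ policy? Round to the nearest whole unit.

EOQ = √(2DS/H) = √(2 × 29,230 × 200 / 21.3) ≈ 740.89.
Average inventory = Q*/2 ≈ 740.89 / 2 = 370.446.

Average inventory ≈ 370 gearboxes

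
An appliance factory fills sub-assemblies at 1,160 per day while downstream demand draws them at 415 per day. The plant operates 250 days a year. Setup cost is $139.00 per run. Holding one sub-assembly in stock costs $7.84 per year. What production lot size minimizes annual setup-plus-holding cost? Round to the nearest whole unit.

Q* ≈ 2,393 sub-assemblies

Annual demand D = 415 × 250 = 103,750.
Production build-up factor (1 − d/p) = 1 − 415/1,160 = 0.6422.
Q* = √(2DS / (H(1 − d/p))) = √(2 × 103,750 × 139 / (7.84 × 0.6422)).
= √(28,842,500 / 5.0352) ≈ 2393.367.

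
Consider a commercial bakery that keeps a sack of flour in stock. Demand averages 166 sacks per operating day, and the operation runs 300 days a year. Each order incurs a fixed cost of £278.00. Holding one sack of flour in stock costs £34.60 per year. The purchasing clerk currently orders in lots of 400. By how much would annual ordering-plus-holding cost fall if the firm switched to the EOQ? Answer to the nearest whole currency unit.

Extra cost ≈ £10,579 per year

Annual demand D = 166 × 300 = 49,800.
EOQ = √(2DS/H) = √(2 × 49,800 × 278 / 34.6) ≈ 894.57.
Cost at Q* = (D/Q*)S + (Q*/2)H = √(2DSH) ≈ £30,952.10.
Cost at Q = 400: (49,800/400)×278 + (400/2)×34.6 = £34,611.00 + £6,920.00 = £41,531.00.
Excess = £41,531.00 − £30,952.10 = £10,578.90.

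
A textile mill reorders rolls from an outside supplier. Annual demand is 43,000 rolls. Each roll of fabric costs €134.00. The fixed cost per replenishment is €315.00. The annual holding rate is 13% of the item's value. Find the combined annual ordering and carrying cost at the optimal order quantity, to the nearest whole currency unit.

TC* ≈ €21,723

Holding cost H = 0.13 × €134.00 = €17.4200 per unit per year.
EOQ = √(2DS/H) = √(2 × 43,000 × 315 / 17.42) ≈ 1247.04.
At Q*, ordering cost (D/Q*)S equals holding cost (Q*/2)H, each = √(DSH/2).
Minimum total = √(2DSH) = √(2 × 43,000 × 315 × 17.42) ≈ 21723.439.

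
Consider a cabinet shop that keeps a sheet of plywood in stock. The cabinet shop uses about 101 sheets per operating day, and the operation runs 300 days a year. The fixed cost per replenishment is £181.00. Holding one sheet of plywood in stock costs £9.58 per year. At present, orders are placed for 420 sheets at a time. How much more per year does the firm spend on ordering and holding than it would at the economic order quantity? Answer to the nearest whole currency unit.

Extra cost ≈ £4,819 per year

Annual demand D = 101 × 300 = 30,300.
EOQ = √(2DS/H) = √(2 × 30,300 × 181 / 9.58) ≈ 1070.02.
Cost at Q* = (D/Q*)S + (Q*/2)H = √(2DSH) ≈ £10,250.81.
Cost at Q = 420: (30,300/420)×181 + (420/2)×9.58 = £13,057.86 + £2,011.80 = £15,069.66.
Excess = £15,069.66 − £10,250.81 = £4,818.84.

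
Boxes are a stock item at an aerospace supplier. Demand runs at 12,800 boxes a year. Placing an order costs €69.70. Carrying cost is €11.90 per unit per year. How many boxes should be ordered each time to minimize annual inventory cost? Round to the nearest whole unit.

EOQ = √(2DS / H) = √(2 × 12,800 × 69.7 / 11.9).
= √(1,784,320 / 11.9) = √149,942.8571 ≈ 387.225.

Q* ≈ 387 boxes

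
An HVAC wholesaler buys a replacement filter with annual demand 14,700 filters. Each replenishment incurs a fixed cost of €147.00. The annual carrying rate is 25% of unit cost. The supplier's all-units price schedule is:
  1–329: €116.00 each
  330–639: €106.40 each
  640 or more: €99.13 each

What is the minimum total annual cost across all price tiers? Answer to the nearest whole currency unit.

Holding cost per unit per year at price C is H = 0.25·C.
Evaluate total cost at each tier's feasible EOQ or, if the EOQ is below the tier, at the tier's minimum quantity.
Tier 1 (€116.00): EOQ = 386.0 exceeds tier's upper bound 329, so this tier is dominated.
EOQ at €106.40 = 403.1 (feasible in tier 2): TC = 14,700×€106.40 + (14,700/403.1)×147 + (403.1/2)×0.25×€106.40 = €1,574,801.93.
EOQ at €99.13 = 417.6 < 640, so use break Q=640: TC = 14,700×€99.13 + (14,700/640.0)×147 + (640.0/2)×0.25×€99.13 = €1,468,517.81.
Lowest total cost among the candidates is at Q = 640.0.

TC* ≈ €1,468,518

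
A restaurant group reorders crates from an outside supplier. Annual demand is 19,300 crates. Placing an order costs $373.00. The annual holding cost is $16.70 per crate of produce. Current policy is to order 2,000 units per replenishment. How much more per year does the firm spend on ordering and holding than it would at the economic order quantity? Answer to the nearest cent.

Extra cost ≈ $4,793.22 per year

EOQ = √(2DS/H) = √(2 × 19,300 × 373 / 16.7) ≈ 928.52.
Cost at Q* = (D/Q*)S + (Q*/2)H = √(2DSH) ≈ $15,506.23.
Cost at Q = 2,000: (19,300/2,000)×373 + (2,000/2)×16.7 = $3,599.45 + $16,700.00 = $20,299.45.
Excess = $20,299.45 − $15,506.23 = $4,793.22.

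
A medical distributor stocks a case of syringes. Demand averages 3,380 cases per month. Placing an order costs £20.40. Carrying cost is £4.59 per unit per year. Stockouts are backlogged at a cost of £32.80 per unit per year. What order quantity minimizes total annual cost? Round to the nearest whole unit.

Q* ≈ 641 cases

Annual demand D = 3,380 × 12 = 40,560.
With planned backorders, Q* = √(2DS/H) · √((H+B)/B).
√(2DS/H) = √(2 × 40,560 × 20.4 / 4.59) = 600.444.
√((H+B)/B) = √((4.59+32.8)/32.8) = 1.0677.
Q* ≈ 641.082.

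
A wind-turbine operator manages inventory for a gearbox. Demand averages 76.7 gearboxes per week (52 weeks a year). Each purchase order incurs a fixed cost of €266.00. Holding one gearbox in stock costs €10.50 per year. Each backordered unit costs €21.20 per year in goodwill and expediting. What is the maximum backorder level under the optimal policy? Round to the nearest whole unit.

Annual demand D = 76.7 × 52 = 3,988.4.
With planned backorders, Q* = √(2DS/H) · √((H+B)/B).
√(2DS/H) = √(2 × 3,988.4 × 266 / 10.5) = 449.532.
√((H+B)/B) = √((10.5+21.2)/21.2) = 1.2228.
Q* ≈ 549.696.
S* = Q* · H/(H+B) = 549.696 × 10.5/31.7 ≈ 182.076.

S* ≈ 182 gearboxes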